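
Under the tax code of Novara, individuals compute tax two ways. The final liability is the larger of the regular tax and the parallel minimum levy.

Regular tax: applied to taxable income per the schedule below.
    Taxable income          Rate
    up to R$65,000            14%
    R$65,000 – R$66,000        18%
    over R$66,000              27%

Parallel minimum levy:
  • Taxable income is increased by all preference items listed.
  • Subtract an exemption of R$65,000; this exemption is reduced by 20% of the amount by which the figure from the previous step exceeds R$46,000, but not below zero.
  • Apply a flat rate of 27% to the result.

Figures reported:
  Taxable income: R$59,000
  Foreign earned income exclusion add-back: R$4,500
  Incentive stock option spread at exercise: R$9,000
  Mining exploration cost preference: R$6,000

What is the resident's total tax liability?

R$8,260

Regular tax:
  R$59,000 × 14% = R$8,260

Parallel minimum levy:
  Adjusted income: R$59,000 + R$4,500 + R$9,000 + R$6,000 = R$78,500
  Exemption: R$65,000 − 20% × (R$78,500 − R$46,000) = R$65,000 − R$6,500 = R$58,500
  Base: R$78,500 − R$58,500 = R$20,000
  R$20,000 × 27% = R$5,400

R$8,260 > R$5,400, so the regular tax governs.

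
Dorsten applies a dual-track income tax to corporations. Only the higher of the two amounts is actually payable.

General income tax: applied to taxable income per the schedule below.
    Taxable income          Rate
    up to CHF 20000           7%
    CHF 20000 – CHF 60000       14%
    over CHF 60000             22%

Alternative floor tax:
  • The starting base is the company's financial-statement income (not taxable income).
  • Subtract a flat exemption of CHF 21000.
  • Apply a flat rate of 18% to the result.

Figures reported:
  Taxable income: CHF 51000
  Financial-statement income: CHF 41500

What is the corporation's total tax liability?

General income tax:
  CHF 20000 × 7% = CHF 1400
  CHF 31000 × 14% = CHF 4340
  → CHF 5740

Alternative floor tax:
  Base (financial-statement income): CHF 41500
  Less exemption CHF 21000 → base CHF 20500
  CHF 20500 × 18% = CHF 3690

CHF 5740 > CHF 3690, so the general income tax governs.

CHF 5740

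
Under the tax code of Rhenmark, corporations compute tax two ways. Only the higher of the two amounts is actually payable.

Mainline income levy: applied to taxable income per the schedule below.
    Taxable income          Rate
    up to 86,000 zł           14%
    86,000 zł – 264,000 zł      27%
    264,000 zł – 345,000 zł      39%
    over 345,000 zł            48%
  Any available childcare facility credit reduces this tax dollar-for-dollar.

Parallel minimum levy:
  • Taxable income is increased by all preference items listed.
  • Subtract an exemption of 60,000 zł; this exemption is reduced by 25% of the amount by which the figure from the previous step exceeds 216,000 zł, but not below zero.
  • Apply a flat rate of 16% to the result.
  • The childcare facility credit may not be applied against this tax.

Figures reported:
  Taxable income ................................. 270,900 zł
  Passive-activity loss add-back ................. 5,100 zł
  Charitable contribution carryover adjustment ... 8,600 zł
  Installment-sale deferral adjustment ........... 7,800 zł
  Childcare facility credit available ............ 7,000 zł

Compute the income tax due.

Parallel minimum levy:
  Adjusted income: 270,900 zł + 5,100 zł + 8,600 zł + 7,800 zł = 292,400 zł
  Exemption: 60,000 zł − 25% × (292,400 zł − 216,000 zł) = 60,000 zł − 19,100 zł = 40,900 zł
  Base: 292,400 zł − 40,900 zł = 251,500 zł
  251,500 zł × 16% = 40,240 zł

Mainline income levy:
  86,000 zł × 14% = 12,040 zł
  178,000 zł × 27% = 48,060 zł
  6,900 zł × 39% = 2,691 zł
  → 62,791 zł
  Less childcare facility credit 7,000 zł → 55,791 zł

55,791 zł > 40,240 zł, so the mainline income levy governs.

55,791 zł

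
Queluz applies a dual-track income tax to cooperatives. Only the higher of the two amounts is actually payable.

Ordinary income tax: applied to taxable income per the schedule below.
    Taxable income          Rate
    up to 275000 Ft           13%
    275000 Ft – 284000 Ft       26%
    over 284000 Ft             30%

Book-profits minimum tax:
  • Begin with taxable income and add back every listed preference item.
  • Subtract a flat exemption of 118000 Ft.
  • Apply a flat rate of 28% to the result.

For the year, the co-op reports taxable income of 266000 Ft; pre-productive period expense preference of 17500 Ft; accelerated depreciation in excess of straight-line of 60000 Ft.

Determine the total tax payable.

63140 Ft

Book-profits minimum tax:
  Adjusted income: 266000 Ft + 17500 Ft + 60000 Ft = 343500 Ft
  Less exemption 118000 Ft → base 225500 Ft
  225500 Ft × 28% = 63140 Ft

Ordinary income tax:
  266000 Ft × 13% = 34580 Ft

63140 Ft > 34580 Ft, so the book-profits minimum tax is the binding amount.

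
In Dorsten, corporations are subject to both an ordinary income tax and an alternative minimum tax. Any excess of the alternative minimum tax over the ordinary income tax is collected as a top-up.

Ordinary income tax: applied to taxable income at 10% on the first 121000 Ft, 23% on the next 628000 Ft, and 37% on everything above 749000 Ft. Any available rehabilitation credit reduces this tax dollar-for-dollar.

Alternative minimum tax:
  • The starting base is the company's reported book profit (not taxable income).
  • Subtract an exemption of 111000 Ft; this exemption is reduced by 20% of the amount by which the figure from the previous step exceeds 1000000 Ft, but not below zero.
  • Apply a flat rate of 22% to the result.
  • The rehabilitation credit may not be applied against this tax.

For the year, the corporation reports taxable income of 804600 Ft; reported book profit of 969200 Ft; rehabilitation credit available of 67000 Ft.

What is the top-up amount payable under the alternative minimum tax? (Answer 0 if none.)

78692 Ft

Alternative minimum tax:
  Base (reported book profit): 969200 Ft
  Exemption: 969200 Ft ≤ 1000000 Ft, so full 111000 Ft applies
  Base: 969200 Ft − 111000 Ft = 858200 Ft
  858200 Ft × 22% = 188804 Ft

Ordinary income tax:
  121000 Ft × 10% = 12100 Ft
  628000 Ft × 23% = 144440 Ft
  55600 Ft × 37% = 20572 Ft
  → 177112 Ft
  Less rehabilitation credit 67000 Ft → 110112 Ft

Excess of alternative minimum tax over ordinary income tax: 188804 Ft − 110112 Ft = 78692 Ft.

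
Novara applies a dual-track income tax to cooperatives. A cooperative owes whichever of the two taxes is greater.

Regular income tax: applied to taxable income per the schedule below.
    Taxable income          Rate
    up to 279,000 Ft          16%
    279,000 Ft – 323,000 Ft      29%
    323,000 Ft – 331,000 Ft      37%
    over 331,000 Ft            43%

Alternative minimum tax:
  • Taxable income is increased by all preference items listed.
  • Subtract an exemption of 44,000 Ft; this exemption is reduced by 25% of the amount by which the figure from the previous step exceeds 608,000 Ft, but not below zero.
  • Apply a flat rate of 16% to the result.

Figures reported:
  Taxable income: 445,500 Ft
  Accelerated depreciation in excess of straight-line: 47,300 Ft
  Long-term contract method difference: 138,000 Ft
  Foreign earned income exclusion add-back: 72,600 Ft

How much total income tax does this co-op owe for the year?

Alternative minimum tax:
  Adjusted income: 445,500 Ft + 47,300 Ft + 138,000 Ft + 72,600 Ft = 703,400 Ft
  Exemption: 44,000 Ft − 25% × (703,400 Ft − 608,000 Ft) = 44,000 Ft − 23,850 Ft = 20,150 Ft
  Base: 703,400 Ft − 20,150 Ft = 683,250 Ft
  683,250 Ft × 16% = 109,320 Ft

Regular income tax:
  279,000 Ft × 16% = 44,640 Ft
  44,000 Ft × 29% = 12,760 Ft
  8,000 Ft × 37% = 2,960 Ft
  114,500 Ft × 43% = 49,235 Ft
  → 109,595 Ft

109,595 Ft > 109,320 Ft, so the regular income tax governs.

109,595 Ft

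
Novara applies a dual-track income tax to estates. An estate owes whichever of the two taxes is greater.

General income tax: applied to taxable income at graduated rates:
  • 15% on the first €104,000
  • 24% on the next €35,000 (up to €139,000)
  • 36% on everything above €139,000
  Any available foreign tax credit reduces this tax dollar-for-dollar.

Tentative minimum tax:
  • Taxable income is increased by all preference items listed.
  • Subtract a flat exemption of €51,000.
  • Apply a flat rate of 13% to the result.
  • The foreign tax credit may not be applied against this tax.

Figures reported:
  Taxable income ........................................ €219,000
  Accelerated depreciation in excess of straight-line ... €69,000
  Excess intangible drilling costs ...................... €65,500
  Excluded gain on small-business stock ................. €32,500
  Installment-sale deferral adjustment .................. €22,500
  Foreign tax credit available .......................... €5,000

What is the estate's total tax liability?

€47,800

General income tax:
  €104,000 × 15% = €15,600
  €35,000 × 24% = €8,400
  €80,000 × 36% = €28,800
  → €52,800
  Less foreign tax credit €5,000 → €47,800

Tentative minimum tax:
  Adjusted income: €219,000 + €69,000 + €65,500 + €32,500 + €22,500 = €408,500
  Less exemption €51,000 → base €357,500
  €357,500 × 13% = €46,475

€47,800 > €46,475, so the general income tax governs.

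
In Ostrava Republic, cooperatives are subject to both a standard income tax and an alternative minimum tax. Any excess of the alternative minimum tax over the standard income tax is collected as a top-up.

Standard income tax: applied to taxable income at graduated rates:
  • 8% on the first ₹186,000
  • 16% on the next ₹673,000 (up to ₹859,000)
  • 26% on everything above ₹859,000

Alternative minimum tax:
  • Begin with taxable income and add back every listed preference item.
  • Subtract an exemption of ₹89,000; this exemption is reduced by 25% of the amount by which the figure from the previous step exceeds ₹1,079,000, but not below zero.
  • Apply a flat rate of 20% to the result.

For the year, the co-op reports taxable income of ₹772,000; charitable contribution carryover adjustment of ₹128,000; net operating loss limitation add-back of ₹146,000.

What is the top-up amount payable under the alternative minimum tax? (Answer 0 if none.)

₹82,760

Alternative minimum tax:
  Adjusted income: ₹772,000 + ₹128,000 + ₹146,000 = ₹1,046,000
  Exemption: ₹1,046,000 ≤ ₹1,079,000, so full ₹89,000 applies
  Base: ₹1,046,000 − ₹89,000 = ₹957,000
  ₹957,000 × 20% = ₹191,400

Standard income tax:
  ₹186,000 × 8% = ₹14,880
  ₹586,000 × 16% = ₹93,760
  → ₹108,640

Excess of alternative minimum tax over standard income tax: ₹191,400 − ₹108,640 = ₹82,760.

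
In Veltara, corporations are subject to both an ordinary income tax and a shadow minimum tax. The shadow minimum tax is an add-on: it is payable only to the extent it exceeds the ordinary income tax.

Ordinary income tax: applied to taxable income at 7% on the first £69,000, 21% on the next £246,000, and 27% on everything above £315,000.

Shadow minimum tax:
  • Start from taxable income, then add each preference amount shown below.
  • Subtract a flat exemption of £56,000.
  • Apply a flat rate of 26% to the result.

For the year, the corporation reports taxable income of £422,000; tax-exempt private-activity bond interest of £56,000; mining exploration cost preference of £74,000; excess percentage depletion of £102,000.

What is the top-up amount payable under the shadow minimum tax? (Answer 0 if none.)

Ordinary income tax:
  £69,000 × 7% = £4,830
  £246,000 × 21% = £51,660
  £107,000 × 27% = £28,890
  → £85,380

Shadow minimum tax:
  Adjusted income: £422,000 + £56,000 + £74,000 + £102,000 = £654,000
  Less exemption £56,000 → base £598,000
  £598,000 × 26% = £155,480

Excess of shadow minimum tax over ordinary income tax: £155,480 − £85,380 = £70,100.

£70,100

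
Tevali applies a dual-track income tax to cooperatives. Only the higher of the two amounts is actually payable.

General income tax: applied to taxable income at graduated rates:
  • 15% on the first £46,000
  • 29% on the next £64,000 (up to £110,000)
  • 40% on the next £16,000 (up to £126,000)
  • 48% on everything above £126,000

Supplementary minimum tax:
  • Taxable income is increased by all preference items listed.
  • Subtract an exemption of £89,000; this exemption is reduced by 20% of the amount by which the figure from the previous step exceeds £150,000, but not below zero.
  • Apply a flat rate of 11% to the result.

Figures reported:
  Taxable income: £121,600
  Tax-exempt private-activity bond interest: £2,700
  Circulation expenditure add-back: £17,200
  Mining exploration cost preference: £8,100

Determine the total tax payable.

General income tax:
  £46,000 × 15% = £6,900
  £64,000 × 29% = £18,560
  £11,600 × 40% = £4,640
  → £30,100

Supplementary minimum tax:
  Adjusted income: £121,600 + £2,700 + £17,200 + £8,100 = £149,600
  Exemption: £149,600 ≤ £150,000, so full £89,000 applies
  Base: £149,600 − £89,000 = £60,600
  £60,600 × 11% = £6,666

£30,100 > £6,666, so the general income tax governs.

£30,100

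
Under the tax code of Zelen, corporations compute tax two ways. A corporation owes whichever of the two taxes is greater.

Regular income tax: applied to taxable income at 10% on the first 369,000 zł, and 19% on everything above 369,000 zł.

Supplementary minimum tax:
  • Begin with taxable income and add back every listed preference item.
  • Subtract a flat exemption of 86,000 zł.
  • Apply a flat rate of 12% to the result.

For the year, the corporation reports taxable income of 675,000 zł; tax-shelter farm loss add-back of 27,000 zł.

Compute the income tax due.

Regular income tax:
  369,000 zł × 10% = 36,900 zł
  306,000 zł × 19% = 58,140 zł
  → 95,040 zł

Supplementary minimum tax:
  Adjusted income: 675,000 zł + 27,000 zł = 702,000 zł
  Less exemption 86,000 zł → base 616,000 zł
  616,000 zł × 12% = 73,920 zł

95,040 zł > 73,920 zł, so the regular income tax governs.

95,040 zł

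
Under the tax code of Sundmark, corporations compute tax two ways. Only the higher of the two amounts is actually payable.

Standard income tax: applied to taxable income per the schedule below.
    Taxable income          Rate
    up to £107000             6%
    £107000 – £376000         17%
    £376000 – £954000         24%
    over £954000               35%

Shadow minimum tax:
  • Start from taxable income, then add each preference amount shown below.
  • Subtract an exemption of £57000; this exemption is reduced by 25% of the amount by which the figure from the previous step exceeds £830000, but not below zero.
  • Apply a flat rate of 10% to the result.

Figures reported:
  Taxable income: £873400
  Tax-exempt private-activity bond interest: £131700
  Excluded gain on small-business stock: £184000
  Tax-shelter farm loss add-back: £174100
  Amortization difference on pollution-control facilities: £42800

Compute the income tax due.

£171526

Standard income tax:
  £107000 × 6% = £6420
  £269000 × 17% = £45730
  £497400 × 24% = £119376
  → £171526

Shadow minimum tax:
  Adjusted income: £873400 + £131700 + £184000 + £174100 + £42800 = £1406000
  Exemption: 25% × (£1406000 − £830000) = £144000 ≥ £57000, so the exemption is fully phased out
  Base: £1406000 − £0 = £1406000
  £1406000 × 10% = £140600

£171526 > £140600, so the standard income tax governs.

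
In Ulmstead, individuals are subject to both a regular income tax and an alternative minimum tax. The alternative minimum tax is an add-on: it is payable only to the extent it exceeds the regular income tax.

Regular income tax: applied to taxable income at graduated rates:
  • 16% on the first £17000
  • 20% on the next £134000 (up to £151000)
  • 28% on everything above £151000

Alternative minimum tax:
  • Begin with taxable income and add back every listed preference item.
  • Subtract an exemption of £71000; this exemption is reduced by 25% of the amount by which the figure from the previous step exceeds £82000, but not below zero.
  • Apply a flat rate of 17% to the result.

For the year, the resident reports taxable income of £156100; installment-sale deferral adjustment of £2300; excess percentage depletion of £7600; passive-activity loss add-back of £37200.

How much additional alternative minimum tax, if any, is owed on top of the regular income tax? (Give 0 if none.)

£0

Regular income tax:
  £17000 × 16% = £2720
  £134000 × 20% = £26800
  £5100 × 28% = £1428
  → £30948

Alternative minimum tax:
  Adjusted income: £156100 + £2300 + £7600 + £37200 = £203200
  Exemption: £71000 − 25% × (£203200 − £82000) = £71000 − £30300 = £40700
  Base: £203200 − £40700 = £162500
  £162500 × 17% = £27625

£27625 ≤ £30948, so no add-on is due.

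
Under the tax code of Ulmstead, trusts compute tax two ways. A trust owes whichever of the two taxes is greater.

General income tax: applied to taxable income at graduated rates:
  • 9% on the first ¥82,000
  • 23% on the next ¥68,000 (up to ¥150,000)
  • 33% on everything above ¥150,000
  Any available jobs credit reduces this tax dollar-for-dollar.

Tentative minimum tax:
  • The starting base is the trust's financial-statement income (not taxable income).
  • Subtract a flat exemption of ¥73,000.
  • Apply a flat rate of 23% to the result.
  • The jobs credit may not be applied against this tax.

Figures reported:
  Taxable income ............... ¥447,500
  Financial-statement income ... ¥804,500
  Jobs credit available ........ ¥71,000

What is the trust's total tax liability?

¥168,245

General income tax:
  ¥82,000 × 9% = ¥7,380
  ¥68,000 × 23% = ¥15,640
  ¥297,500 × 33% = ¥98,175
  → ¥121,195
  Less jobs credit ¥71,000 → ¥50,195

Tentative minimum tax:
  Base (financial-statement income): ¥804,500
  Less exemption ¥73,000 → base ¥731,500
  ¥731,500 × 23% = ¥168,245

¥168,245 > ¥50,195, so the tentative minimum tax is the binding amount.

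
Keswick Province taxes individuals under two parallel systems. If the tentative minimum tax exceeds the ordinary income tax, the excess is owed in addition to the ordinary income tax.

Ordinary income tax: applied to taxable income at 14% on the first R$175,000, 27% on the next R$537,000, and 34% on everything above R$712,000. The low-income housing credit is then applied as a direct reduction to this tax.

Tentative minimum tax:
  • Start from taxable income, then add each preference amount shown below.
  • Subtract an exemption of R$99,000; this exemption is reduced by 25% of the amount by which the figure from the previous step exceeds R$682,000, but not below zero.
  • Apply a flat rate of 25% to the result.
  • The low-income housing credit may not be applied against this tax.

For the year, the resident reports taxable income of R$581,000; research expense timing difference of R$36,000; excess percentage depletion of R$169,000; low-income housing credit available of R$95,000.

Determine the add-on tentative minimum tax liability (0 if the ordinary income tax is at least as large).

Ordinary income tax:
  R$175,000 × 14% = R$24,500
  R$406,000 × 27% = R$109,620
  → R$134,120
  Less low-income housing credit R$95,000 → R$39,120

Tentative minimum tax:
  Adjusted income: R$581,000 + R$36,000 + R$169,000 = R$786,000
  Exemption: R$99,000 − 25% × (R$786,000 − R$682,000) = R$99,000 − R$26,000 = R$73,000
  Base: R$786,000 − R$73,000 = R$713,000
  R$713,000 × 25% = R$178,250

Excess of tentative minimum tax over ordinary income tax: R$178,250 − R$39,120 = R$139,130.

R$139,130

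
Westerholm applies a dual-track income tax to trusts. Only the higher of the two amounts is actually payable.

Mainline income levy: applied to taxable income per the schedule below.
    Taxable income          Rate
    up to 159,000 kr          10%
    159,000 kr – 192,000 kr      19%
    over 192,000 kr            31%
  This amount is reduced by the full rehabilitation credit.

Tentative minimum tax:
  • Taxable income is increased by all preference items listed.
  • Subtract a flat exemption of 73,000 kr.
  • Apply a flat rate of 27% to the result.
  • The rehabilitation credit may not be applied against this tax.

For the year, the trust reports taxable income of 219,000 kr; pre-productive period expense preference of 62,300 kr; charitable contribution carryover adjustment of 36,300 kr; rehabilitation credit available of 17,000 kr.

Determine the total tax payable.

66,042 kr

Mainline income levy:
  159,000 kr × 10% = 15,900 kr
  33,000 kr × 19% = 6,270 kr
  27,000 kr × 31% = 8,370 kr
  → 30,540 kr
  Less rehabilitation credit 17,000 kr → 13,540 kr

Tentative minimum tax:
  Adjusted income: 219,000 kr + 62,300 kr + 36,300 kr = 317,600 kr
  Less exemption 73,000 kr → base 244,600 kr
  244,600 kr × 27% = 66,042 kr

66,042 kr > 13,540 kr, so the tentative minimum tax is the binding amount.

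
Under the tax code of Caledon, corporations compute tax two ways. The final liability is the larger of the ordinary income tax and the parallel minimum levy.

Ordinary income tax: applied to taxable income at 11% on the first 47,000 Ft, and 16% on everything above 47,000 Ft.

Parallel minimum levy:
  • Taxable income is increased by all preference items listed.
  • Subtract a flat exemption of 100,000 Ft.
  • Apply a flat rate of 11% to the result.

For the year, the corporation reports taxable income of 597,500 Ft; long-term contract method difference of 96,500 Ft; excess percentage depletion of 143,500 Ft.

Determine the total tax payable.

93,250 Ft

Ordinary income tax:
  47,000 Ft × 11% = 5,170 Ft
  550,500 Ft × 16% = 88,080 Ft
  → 93,250 Ft

Parallel minimum levy:
  Adjusted income: 597,500 Ft + 96,500 Ft + 143,500 Ft = 837,500 Ft
  Less exemption 100,000 Ft → base 737,500 Ft
  737,500 Ft × 11% = 81,125 Ft

93,250 Ft > 81,125 Ft, so the ordinary income tax governs.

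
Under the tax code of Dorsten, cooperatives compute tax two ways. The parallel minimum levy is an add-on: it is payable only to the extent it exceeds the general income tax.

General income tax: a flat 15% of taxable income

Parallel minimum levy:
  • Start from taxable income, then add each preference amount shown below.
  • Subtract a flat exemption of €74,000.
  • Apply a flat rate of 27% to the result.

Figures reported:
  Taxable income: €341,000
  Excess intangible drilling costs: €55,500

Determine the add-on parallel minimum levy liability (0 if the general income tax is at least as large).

Parallel minimum levy:
  Adjusted income: €341,000 + €55,500 = €396,500
  Less exemption €74,000 → base €322,500
  €322,500 × 27% = €87,075

General income tax:
  €341,000 × 15% = €51,150

Excess of parallel minimum levy over general income tax: €87,075 − €51,150 = €35,925.

€35,925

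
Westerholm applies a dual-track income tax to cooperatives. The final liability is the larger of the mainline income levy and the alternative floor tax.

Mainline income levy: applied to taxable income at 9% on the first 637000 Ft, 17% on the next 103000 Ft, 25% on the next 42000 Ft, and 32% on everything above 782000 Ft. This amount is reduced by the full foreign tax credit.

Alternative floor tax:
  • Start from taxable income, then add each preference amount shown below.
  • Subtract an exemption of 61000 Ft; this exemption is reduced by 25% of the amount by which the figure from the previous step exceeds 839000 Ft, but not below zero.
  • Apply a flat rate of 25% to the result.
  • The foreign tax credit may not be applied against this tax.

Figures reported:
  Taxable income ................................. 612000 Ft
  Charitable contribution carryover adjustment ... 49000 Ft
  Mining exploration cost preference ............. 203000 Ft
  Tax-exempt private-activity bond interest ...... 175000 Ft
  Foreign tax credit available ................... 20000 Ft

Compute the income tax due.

257000 Ft

Alternative floor tax:
  Adjusted income: 612000 Ft + 49000 Ft + 203000 Ft + 175000 Ft = 1039000 Ft
  Exemption: 61000 Ft − 25% × (1039000 Ft − 839000 Ft) = 61000 Ft − 50000 Ft = 11000 Ft
  Base: 1039000 Ft − 11000 Ft = 1028000 Ft
  1028000 Ft × 25% = 257000 Ft

Mainline income levy:
  612000 Ft × 9% = 55080 Ft
  Less foreign tax credit 20000 Ft → 35080 Ft

257000 Ft > 35080 Ft, so the alternative floor tax is the binding amount.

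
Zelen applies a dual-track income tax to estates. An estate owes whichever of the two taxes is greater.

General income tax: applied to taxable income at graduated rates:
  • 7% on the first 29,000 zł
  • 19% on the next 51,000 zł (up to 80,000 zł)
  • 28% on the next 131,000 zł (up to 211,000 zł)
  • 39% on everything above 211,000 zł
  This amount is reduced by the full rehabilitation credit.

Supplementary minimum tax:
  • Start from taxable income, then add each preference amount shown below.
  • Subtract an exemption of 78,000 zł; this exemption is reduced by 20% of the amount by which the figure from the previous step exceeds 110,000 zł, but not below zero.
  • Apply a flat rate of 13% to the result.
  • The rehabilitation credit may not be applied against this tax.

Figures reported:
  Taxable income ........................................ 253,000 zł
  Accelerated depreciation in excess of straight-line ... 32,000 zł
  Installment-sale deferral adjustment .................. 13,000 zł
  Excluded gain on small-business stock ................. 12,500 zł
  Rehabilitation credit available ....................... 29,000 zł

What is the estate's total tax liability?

Supplementary minimum tax:
  Adjusted income: 253,000 zł + 32,000 zł + 13,000 zł + 12,500 zł = 310,500 zł
  Exemption: 78,000 zł − 20% × (310,500 zł − 110,000 zł) = 78,000 zł − 40,100 zł = 37,900 zł
  Base: 310,500 zł − 37,900 zł = 272,600 zł
  272,600 zł × 13% = 35,438 zł

General income tax:
  29,000 zł × 7% = 2,030 zł
  51,000 zł × 19% = 9,690 zł
  131,000 zł × 28% = 36,680 zł
  42,000 zł × 39% = 16,380 zł
  → 64,780 zł
  Less rehabilitation credit 29,000 zł → 35,780 zł

35,780 zł > 35,438 zł, so the general income tax governs.

35,780 zł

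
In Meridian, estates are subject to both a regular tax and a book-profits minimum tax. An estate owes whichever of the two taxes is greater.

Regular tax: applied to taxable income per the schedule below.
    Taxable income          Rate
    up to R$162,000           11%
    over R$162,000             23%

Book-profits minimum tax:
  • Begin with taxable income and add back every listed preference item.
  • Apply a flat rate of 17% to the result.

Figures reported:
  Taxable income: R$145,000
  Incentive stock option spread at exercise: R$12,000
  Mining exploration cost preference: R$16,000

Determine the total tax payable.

R$29,410

Regular tax:
  R$145,000 × 11% = R$15,950

Book-profits minimum tax:
  Adjusted income: R$145,000 + R$12,000 + R$16,000 = R$173,000
  R$173,000 × 17% = R$29,410

R$29,410 > R$15,950, so the book-profits minimum tax is the binding amount.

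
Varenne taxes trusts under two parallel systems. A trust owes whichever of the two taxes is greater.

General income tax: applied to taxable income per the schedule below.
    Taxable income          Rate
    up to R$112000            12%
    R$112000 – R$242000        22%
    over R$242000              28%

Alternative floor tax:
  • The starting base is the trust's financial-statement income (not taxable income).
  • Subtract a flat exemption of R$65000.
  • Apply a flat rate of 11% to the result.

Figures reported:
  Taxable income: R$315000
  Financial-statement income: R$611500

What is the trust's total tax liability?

General income tax:
  R$112000 × 12% = R$13440
  R$130000 × 22% = R$28600
  R$73000 × 28% = R$20440
  → R$62480

Alternative floor tax:
  Base (financial-statement income): R$611500
  Less exemption R$65000 → base R$546500
  R$546500 × 11% = R$60115

R$62480 > R$60115, so the general income tax governs.

R$62480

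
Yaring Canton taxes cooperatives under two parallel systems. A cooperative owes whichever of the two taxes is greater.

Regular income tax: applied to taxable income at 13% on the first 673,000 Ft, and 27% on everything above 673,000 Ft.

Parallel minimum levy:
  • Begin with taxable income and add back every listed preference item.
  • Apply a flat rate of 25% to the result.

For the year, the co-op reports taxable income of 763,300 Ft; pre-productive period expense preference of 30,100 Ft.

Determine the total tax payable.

198,350 Ft

Regular income tax:
  673,000 Ft × 13% = 87,490 Ft
  90,300 Ft × 27% = 24,381 Ft
  → 111,871 Ft

Parallel minimum levy:
  Adjusted income: 763,300 Ft + 30,100 Ft = 793,400 Ft
  793,400 Ft × 25% = 198,350 Ft

198,350 Ft > 111,871 Ft, so the parallel minimum levy is the binding amount.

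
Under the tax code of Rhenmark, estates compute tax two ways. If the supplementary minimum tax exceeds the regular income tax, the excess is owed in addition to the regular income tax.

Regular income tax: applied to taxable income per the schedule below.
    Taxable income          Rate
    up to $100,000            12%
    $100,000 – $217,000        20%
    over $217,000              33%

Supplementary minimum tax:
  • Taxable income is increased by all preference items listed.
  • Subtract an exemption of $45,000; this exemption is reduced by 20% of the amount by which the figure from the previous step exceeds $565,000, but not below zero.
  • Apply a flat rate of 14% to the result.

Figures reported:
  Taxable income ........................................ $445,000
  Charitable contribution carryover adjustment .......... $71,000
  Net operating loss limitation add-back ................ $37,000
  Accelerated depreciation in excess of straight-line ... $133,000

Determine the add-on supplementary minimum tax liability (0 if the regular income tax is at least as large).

$0

Supplementary minimum tax:
  Adjusted income: $445,000 + $71,000 + $37,000 + $133,000 = $686,000
  Exemption: $45,000 − 20% × ($686,000 − $565,000) = $45,000 − $24,200 = $20,800
  Base: $686,000 − $20,800 = $665,200
  $665,200 × 14% = $93,128

Regular income tax:
  $100,000 × 12% = $12,000
  $117,000 × 20% = $23,400
  $228,000 × 33% = $75,240
  → $110,640

$93,128 ≤ $110,640, so no add-on is due.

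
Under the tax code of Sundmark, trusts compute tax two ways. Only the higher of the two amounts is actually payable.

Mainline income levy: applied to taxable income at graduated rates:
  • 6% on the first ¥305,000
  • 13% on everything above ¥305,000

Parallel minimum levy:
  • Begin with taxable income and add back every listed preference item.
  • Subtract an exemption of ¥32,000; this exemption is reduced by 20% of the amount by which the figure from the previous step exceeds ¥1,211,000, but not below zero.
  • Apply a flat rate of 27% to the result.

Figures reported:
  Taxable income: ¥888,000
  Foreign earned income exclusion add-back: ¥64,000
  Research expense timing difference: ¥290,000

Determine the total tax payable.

¥328,374

Mainline income levy:
  ¥305,000 × 6% = ¥18,300
  ¥583,000 × 13% = ¥75,790
  → ¥94,090

Parallel minimum levy:
  Adjusted income: ¥888,000 + ¥64,000 + ¥290,000 = ¥1,242,000
  Exemption: ¥32,000 − 20% × (¥1,242,000 − ¥1,211,000) = ¥32,000 − ¥6,200 = ¥25,800
  Base: ¥1,242,000 − ¥25,800 = ¥1,216,200
  ¥1,216,200 × 27% = ¥328,374

¥328,374 > ¥94,090, so the parallel minimum levy is the binding amount.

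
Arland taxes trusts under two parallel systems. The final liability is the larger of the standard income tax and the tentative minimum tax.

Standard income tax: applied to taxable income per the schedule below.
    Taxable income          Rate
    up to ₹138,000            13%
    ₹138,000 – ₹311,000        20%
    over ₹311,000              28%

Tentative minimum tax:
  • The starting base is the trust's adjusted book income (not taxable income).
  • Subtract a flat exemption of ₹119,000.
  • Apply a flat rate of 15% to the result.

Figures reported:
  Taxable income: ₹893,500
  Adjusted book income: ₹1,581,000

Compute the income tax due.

₹219,300

Standard income tax:
  ₹138,000 × 13% = ₹17,940
  ₹173,000 × 20% = ₹34,600
  ₹582,500 × 28% = ₹163,100
  → ₹215,640

Tentative minimum tax:
  Base (adjusted book income): ₹1,581,000
  Less exemption ₹119,000 → base ₹1,462,000
  ₹1,462,000 × 15% = ₹219,300

₹219,300 > ₹215,640, so the tentative minimum tax is the binding amount.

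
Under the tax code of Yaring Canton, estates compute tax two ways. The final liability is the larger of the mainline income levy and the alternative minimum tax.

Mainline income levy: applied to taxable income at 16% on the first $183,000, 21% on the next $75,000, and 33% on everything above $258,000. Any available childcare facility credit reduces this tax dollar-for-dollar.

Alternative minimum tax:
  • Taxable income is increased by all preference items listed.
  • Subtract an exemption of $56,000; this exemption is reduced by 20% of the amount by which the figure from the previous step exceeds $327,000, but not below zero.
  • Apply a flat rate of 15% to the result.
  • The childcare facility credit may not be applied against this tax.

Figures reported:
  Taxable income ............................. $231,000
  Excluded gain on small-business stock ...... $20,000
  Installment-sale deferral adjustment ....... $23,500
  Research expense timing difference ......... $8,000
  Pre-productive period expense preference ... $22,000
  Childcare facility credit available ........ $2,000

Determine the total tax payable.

$37,360

Alternative minimum tax:
  Adjusted income: $231,000 + $20,000 + $23,500 + $8,000 + $22,000 = $304,500
  Exemption: $304,500 ≤ $327,000, so full $56,000 applies
  Base: $304,500 − $56,000 = $248,500
  $248,500 × 15% = $37,275

Mainline income levy:
  $183,000 × 16% = $29,280
  $48,000 × 21% = $10,080
  → $39,360
  Less childcare facility credit $2,000 → $37,360

$37,360 > $37,275, so the mainline income levy governs.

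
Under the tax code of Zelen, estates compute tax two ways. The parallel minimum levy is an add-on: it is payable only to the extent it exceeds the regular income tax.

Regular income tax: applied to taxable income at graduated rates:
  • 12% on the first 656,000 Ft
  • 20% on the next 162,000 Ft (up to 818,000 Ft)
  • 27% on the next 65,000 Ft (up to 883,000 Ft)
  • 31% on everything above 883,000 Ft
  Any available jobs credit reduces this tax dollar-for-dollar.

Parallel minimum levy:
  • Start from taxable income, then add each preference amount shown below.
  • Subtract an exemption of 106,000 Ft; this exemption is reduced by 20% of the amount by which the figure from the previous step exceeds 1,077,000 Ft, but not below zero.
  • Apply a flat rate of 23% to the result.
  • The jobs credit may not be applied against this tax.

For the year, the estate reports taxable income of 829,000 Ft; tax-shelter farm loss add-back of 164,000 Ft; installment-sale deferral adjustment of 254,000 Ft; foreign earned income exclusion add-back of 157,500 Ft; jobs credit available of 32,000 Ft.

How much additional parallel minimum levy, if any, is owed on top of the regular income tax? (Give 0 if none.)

231,630 Ft

Regular income tax:
  656,000 Ft × 12% = 78,720 Ft
  162,000 Ft × 20% = 32,400 Ft
  11,000 Ft × 27% = 2,970 Ft
  → 114,090 Ft
  Less jobs credit 32,000 Ft → 82,090 Ft

Parallel minimum levy:
  Adjusted income: 829,000 Ft + 164,000 Ft + 254,000 Ft + 157,500 Ft = 1,404,500 Ft
  Exemption: 106,000 Ft − 20% × (1,404,500 Ft − 1,077,000 Ft) = 106,000 Ft − 65,500 Ft = 40,500 Ft
  Base: 1,404,500 Ft − 40,500 Ft = 1,364,000 Ft
  1,364,000 Ft × 23% = 313,720 Ft

Excess of parallel minimum levy over regular income tax: 313,720 Ft − 82,090 Ft = 231,630 Ft.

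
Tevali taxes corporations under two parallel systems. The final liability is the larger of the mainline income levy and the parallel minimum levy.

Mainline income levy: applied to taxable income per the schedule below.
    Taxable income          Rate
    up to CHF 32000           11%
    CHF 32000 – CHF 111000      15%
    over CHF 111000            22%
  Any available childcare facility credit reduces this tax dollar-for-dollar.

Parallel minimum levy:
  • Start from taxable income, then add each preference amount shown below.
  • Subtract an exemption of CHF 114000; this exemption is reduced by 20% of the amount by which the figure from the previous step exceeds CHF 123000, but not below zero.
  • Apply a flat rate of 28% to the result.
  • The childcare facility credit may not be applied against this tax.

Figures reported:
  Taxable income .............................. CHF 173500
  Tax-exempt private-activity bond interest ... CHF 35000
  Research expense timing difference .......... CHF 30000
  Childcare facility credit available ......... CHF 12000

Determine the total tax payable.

Mainline income levy:
  CHF 32000 × 11% = CHF 3520
  CHF 79000 × 15% = CHF 11850
  CHF 62500 × 22% = CHF 13750
  → CHF 29120
  Less childcare facility credit CHF 12000 → CHF 17120

Parallel minimum levy:
  Adjusted income: CHF 173500 + CHF 35000 + CHF 30000 = CHF 238500
  Exemption: CHF 114000 − 20% × (CHF 238500 − CHF 123000) = CHF 114000 − CHF 23100 = CHF 90900
  Base: CHF 238500 − CHF 90900 = CHF 147600
  CHF 147600 × 28% = CHF 41328

CHF 41328 > CHF 17120, so the parallel minimum levy is the binding amount.

CHF 41328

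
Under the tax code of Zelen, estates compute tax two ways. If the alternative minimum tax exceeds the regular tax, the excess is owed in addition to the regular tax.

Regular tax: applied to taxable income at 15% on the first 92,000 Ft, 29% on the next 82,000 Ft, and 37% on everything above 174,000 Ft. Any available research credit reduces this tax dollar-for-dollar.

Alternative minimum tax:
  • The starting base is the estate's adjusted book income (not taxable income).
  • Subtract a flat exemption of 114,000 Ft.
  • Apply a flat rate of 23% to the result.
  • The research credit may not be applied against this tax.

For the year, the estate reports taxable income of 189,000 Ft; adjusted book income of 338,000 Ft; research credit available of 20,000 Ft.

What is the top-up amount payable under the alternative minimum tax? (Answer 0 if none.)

28,390 Ft

Regular tax:
  92,000 Ft × 15% = 13,800 Ft
  82,000 Ft × 29% = 23,780 Ft
  15,000 Ft × 37% = 5,550 Ft
  → 43,130 Ft
  Less research credit 20,000 Ft → 23,130 Ft

Alternative minimum tax:
  Base (adjusted book income): 338,000 Ft
  Less exemption 114,000 Ft → base 224,000 Ft
  224,000 Ft × 23% = 51,520 Ft

Excess of alternative minimum tax over regular tax: 51,520 Ft − 23,130 Ft = 28,390 Ft.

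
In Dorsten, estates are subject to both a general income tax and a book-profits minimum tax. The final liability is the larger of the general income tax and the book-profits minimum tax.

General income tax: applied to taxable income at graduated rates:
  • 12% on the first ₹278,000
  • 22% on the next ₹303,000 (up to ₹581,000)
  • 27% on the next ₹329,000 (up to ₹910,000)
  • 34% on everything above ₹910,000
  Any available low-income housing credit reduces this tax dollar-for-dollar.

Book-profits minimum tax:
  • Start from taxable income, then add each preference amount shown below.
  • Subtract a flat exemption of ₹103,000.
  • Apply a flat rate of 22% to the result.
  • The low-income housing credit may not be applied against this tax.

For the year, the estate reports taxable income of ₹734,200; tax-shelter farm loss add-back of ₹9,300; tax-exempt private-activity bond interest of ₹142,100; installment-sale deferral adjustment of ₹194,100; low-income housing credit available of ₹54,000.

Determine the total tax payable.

General income tax:
  ₹278,000 × 12% = ₹33,360
  ₹303,000 × 22% = ₹66,660
  ₹153,200 × 27% = ₹41,364
  → ₹141,384
  Less low-income housing credit ₹54,000 → ₹87,384

Book-profits minimum tax:
  Adjusted income: ₹734,200 + ₹9,300 + ₹142,100 + ₹194,100 = ₹1,079,700
  Less exemption ₹103,000 → base ₹976,700
  ₹976,700 × 22% = ₹214,874

₹214,874 > ₹87,384, so the book-profits minimum tax is the binding amount.

₹214,874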